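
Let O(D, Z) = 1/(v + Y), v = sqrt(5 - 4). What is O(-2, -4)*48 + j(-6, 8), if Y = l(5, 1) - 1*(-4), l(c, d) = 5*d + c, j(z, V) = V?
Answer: 56/5 ≈ 11.200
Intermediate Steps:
l(c, d) = c + 5*d
v = 1 (v = sqrt(1) = 1)
Y = 14 (Y = (5 + 5*1) - 1*(-4) = (5 + 5) + 4 = 10 + 4 = 14)
O(D, Z) = 1/15 (O(D, Z) = 1/(1 + 14) = 1/15)
O(-2, -4)*48 + j(-6, 8) = (1/15)*48 + 8 = 16/5 + 8 = 56/5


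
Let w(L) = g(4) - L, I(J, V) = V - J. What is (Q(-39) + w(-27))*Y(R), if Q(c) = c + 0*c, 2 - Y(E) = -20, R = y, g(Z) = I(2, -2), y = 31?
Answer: -352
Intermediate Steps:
g(Z) = -4 (g(Z) = -2 - 1*2 = -2 - 2 = -4)
R = 31
Y(E) = 22 (Y(E) = 2 - 1*(-20) = 2 + 20 = 22)
Q(c) = c (Q(c) = c + 0 = c)
w(L) = -4 - L
(Q(-39) + w(-27))*Y(R) = (-39 + (-4 - 1*(-27)))*22 = (-39 + (-4 + 27))*22 = (-39 + 23)*22 = -16*22 = -352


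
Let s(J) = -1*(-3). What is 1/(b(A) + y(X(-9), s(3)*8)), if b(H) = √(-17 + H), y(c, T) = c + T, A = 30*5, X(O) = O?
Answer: 15/92 - √133/92 ≈ 0.037690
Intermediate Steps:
s(J) = 3
A = 150
y(c, T) = T + c
1/(b(A) + y(X(-9), s(3)*8)) = 1/(√(-17 + 150) + (3*8 - 9)) = 1/(√133 + (24 - 9)) = 1/(√133 + 15) = 1/(15 + √133)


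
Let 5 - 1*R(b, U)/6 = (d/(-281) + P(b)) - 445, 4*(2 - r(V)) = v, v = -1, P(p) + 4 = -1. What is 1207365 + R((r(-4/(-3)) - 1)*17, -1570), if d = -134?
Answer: 340035891/281 ≈ 1.2101e+6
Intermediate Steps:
P(p) = -5 (P(p) = -4 - 1 = -5)
r(V) = 9/4 (r(V) = 2 - 1/4*(-1) = 2 + 1/4 = 9/4)
R(b, U) = 766326/281 (R(b, U) = 30 - 6*((-134/(-281) - 5) - 445) = 30 - 6*((-134*(-1/281) - 5) - 445) = 30 - 6*((134/281 - 5) - 445) = 30 - 6*(-1271/281 - 445) = 30 - 6*(-126316/281) = 30 + 757896/281 = 766326/281)
1207365 + R((r(-4/(-3)) - 1)*17, -1570) = 1207365 + 766326/281 = 340035891/281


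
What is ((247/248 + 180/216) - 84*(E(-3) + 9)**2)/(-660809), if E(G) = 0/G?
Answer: 5060815/491641896 ≈ 0.010294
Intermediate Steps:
E(G) = 0
((247/248 + 180/216) - 84*(E(-3) + 9)**2)/(-660809) = ((247/248 + 180/216) - 84*(0 + 9)**2)/(-660809) = ((247*(1/248) + 180*(1/216)) - 84*9**2)*(-1/660809) = ((247/248 + 5/6) - 84*81)*(-1/660809) = (1361/744 - 6804)*(-1/660809) = -5060815/744*(-1/660809) = 5060815/491641896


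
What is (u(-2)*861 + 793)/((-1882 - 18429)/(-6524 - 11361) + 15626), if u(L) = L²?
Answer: 75778745/279491321 ≈ 0.27113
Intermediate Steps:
(u(-2)*861 + 793)/((-1882 - 18429)/(-6524 - 11361) + 15626) = ((-2)²*861 + 793)/((-1882 - 18429)/(-6524 - 11361) + 15626) = (4*861 + 793)/(-20311/(-17885) + 15626) = (3444 + 793)/(-20311*(-1/17885) + 15626) = 4237/(20311/17885 + 15626) = 4237/(279491321/17885) = 4237*(17885/279491321) = 75778745/279491321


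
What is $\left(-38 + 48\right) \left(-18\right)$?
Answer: $-180$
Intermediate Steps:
$\left(-38 + 48\right) \left(-18\right) = 10 \left(-18\right) = -180$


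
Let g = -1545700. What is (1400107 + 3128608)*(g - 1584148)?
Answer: -14174189585320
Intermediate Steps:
(1400107 + 3128608)*(g - 1584148) = (1400107 + 3128608)*(-1545700 - 1584148) = 4528715*(-3129848) = -14174189585320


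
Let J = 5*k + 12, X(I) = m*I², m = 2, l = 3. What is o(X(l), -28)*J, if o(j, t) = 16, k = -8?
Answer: -448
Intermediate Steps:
X(I) = 2*I²
J = -28 (J = 5*(-8) + 12 = -40 + 12 = -28)
o(X(l), -28)*J = 16*(-28) = -448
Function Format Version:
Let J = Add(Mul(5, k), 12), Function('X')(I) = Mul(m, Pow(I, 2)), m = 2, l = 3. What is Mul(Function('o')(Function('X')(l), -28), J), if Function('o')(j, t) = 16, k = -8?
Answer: -448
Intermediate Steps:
Function('X')(I) = Mul(2, Pow(I, 2))
J = -28 (J = Add(Mul(5, -8), 12) = Add(-40, 12) = -28)
Mul(Function('o')(Function('X')(l), -28), J) = Mul(16, -28) = -448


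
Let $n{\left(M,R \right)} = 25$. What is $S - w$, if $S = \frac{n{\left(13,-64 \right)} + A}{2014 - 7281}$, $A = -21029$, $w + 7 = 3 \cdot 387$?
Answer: $- \frac{6057114}{5267} \approx -1150.0$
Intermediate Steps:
$w = 1154$ ($w = -7 + 3 \cdot 387 = -7 + 1161 = 1154$)
$S = \frac{21004}{5267}$ ($S = \frac{25 - 21029}{2014 - 7281} = - \frac{21004}{-5267} = \left(-21004\right) \left(- \frac{1}{5267}\right) = \frac{21004}{5267} \approx 3.9879$)
$S - w = \frac{21004}{5267} - 1154 = - \frac{6057114}{5267}$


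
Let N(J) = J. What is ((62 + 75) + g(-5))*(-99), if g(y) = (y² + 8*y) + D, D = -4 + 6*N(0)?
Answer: -11682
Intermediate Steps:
D = -4 (D = -4 + 6*0 = -4 + 0 = -4)
g(y) = -4 + y² + 8*y (g(y) = (y² + 8*y) - 4 = -4 + y² + 8*y)
((62 + 75) + g(-5))*(-99) = ((62 + 75) + (-4 + (-5)² + 8*(-5)))*(-99) = (137 + (-4 + 25 - 40))*(-99) = (137 - 19)*(-99) = 118*(-99) = -11682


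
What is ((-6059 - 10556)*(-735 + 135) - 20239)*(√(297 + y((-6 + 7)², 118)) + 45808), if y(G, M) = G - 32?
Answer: 455732843888 + 9948761*√266 ≈ 4.5590e+11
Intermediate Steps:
y(G, M) = -32 + G
((-6059 - 10556)*(-735 + 135) - 20239)*(√(297 + y((-6 + 7)², 118)) + 45808) = ((-6059 - 10556)*(-735 + 135) - 20239)*(√(297 + (-32 + (-6 + 7)²)) + 45808) = (-16615*(-600) - 20239)*(√(297 + (-32 + 1²)) + 45808) = (9969000 - 20239)*(√(297 + (-32 + 1)) + 45808) = 9948761*(√(297 - 31) + 45808) = 9948761*(√266 + 45808) = 9948761*(45808 + √266) = 455732843888 + 9948761*√266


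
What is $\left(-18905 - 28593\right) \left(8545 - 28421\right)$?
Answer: $944070248$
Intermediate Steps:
$\left(-18905 - 28593\right) \left(8545 - 28421\right) = \left(-18905 - 28593\right) \left(-19876\right) = \left(-47498\right) \left(-19876\right) = 944070248$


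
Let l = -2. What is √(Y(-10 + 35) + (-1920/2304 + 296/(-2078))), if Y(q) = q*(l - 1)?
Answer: I*√2952628122/6234 ≈ 8.7164*I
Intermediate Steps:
Y(q) = -3*q (Y(q) = q*(-2 - 1) = q*(-3) = -3*q)
√(Y(-10 + 35) + (-1920/2304 + 296/(-2078))) = √(-3*(-10 + 35) + (-1920/2304 + 296/(-2078))) = √(-3*25 + (-1920*1/2304 + 296*(-1/2078))) = √(-75 + (-⅚ - 148/1039)) = √(-75 - 6083/6234) = √(-473633/6234) = I*√2952628122/6234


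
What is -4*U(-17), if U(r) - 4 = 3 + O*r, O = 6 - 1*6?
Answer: -28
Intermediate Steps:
O = 0 (O = 6 - 6 = 0)
U(r) = 7 (U(r) = 4 + (3 + 0*r) = 4 + (3 + 0) = 4 + 3 = 7)
-4*U(-17) = -4*7 = -28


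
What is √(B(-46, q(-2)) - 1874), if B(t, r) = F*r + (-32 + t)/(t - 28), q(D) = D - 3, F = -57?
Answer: I*√2173898/37 ≈ 39.849*I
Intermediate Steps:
q(D) = -3 + D
B(t, r) = -57*r + (-32 + t)/(-28 + t) (B(t, r) = -57*r + (-32 + t)/(t - 28) = -57*r + (-32 + t)/(-28 + t))
√(B(-46, q(-2)) - 1874) = √((-32 - 46 + 1596*(-3 - 2) - 57*(-3 - 2)*(-46))/(-28 - 46) - 1874) = √((-32 - 46 + 1596*(-5) - 57*(-5)*(-46))/(-74) - 1874) = √(-(-32 - 46 - 7980 - 13110)/74 - 1874) = √(-1/74*(-21168) - 1874) = √(10584/37 - 1874) = √(-58754/37) = I*√2173898/37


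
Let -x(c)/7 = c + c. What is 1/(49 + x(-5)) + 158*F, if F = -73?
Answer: -1372545/119 ≈ -11534.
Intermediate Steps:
x(c) = -14*c (x(c) = -7*(c + c) = -14*c)
1/(49 + x(-5)) + 158*F = 1/(49 - 14*(-5)) + 158*(-73) = 1/(49 + 70) - 11534 = 1/119 - 11534 = -1372545/119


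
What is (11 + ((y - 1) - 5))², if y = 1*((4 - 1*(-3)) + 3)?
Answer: 225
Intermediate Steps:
y = 10 (y = 1*((4 + 3) + 3) = 1*(7 + 3) = 1*10 = 10)
(11 + ((y - 1) - 5))² = (11 + ((10 - 1) - 5))² = (11 + (9 - 5))² = (11 + 4)² = 15² = 225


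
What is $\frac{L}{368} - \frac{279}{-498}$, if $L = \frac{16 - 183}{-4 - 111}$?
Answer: $\frac{1981741}{3512560} \approx 0.56419$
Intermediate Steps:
$L = \frac{167}{115}$ ($L = - \frac{167}{-115} = \left(-167\right) \left(- \frac{1}{115}\right) = \frac{167}{115} \approx 1.4522$)
$\frac{L}{368} - \frac{279}{-498} = \frac{167}{115 \cdot 368} - \frac{279}{-498} = \frac{167}{115} \cdot \frac{1}{368} - - \frac{93}{166} = \frac{167}{42320} + \frac{93}{166} = \frac{1981741}{3512560}$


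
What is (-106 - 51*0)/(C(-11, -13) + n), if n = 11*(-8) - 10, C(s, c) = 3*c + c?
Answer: 53/75 ≈ 0.70667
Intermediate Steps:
C(s, c) = 4*c
n = -98 (n = -88 - 10 = -98)
(-106 - 51*0)/(C(-11, -13) + n) = (-106 - 51*0)/(4*(-13) - 98) = (-106 + 0)/(-52 - 98) = -106/(-150) = -106*(-1/150) = 53/75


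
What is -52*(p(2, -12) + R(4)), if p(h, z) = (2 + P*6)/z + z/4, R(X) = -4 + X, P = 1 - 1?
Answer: 494/3 ≈ 164.67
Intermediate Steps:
P = 0
p(h, z) = 2/z + z/4 (p(h, z) = (2 + 0*6)/z + z/4 = (2 + 0)/z + z*(¼) = 2/z + z/4)
-52*(p(2, -12) + R(4)) = -52*((2/(-12) + (¼)*(-12)) + (-4 + 4)) = -52*((2*(-1/12) - 3) + 0) = -52*((-⅙ - 3) + 0) = -52*(-19/6 + 0) = -52*(-19/6) = 494/3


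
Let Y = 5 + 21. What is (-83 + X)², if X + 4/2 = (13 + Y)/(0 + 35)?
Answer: 8620096/1225 ≈ 7036.8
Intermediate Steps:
Y = 26
X = -31/35 (X = -2 + (13 + 26)/(0 + 35) = -2 + 39/35 = -31/35 ≈ -0.88571)
(-83 + X)² = (-83 - 31/35)² = (-2936/35)² = 8620096/1225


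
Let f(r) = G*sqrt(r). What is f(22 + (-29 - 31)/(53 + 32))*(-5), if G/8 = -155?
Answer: 6200*sqrt(6154)/17 ≈ 28610.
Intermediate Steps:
G = -1240 (G = 8*(-155) = -1240)
f(r) = -1240*sqrt(r)
f(22 + (-29 - 31)/(53 + 32))*(-5) = -1240*sqrt(22 + (-29 - 31)/(53 + 32))*(-5) = -1240*sqrt(22 - 60/85)*(-5) = -1240*sqrt(22 - 60*1/85)*(-5) = -1240*sqrt(22 - 12/17)*(-5) = -1240*sqrt(6154)/17*(-5) = 6200*sqrt(6154)/17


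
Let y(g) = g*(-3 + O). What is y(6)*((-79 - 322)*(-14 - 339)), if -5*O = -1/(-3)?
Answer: -13022876/5 ≈ -2.6046e+6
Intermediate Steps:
O = -1/15 (O = -(-1)/(5*(-3)) = -(-1)*(-1)/(5*3) = -1/5*1/3 = -1/15 ≈ -0.066667)
y(g) = -46*g/15 (y(g) = g*(-3 - 1/15) = g*(-46/15) = -46*g/15)
y(6)*((-79 - 322)*(-14 - 339)) = (-46/15*6)*((-79 - 322)*(-14 - 339)) = -(-36892)*(-353)/5 = -92/5*141553 = -13022876/5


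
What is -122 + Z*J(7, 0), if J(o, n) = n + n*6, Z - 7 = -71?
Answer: -122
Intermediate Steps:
Z = -64 (Z = 7 - 71 = -64)
J(o, n) = 7*n (J(o, n) = n + 6*n = 7*n)
-122 + Z*J(7, 0) = -122 - 448*0 = -122 - 64*0 = -122 + 0 = -122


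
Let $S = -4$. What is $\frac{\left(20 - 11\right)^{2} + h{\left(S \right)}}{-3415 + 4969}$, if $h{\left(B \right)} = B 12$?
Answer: $\frac{11}{518} \approx 0.021236$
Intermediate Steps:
$h{\left(B \right)} = 12 B$
$\frac{\left(20 - 11\right)^{2} + h{\left(S \right)}}{-3415 + 4969} = \frac{\left(20 - 11\right)^{2} + 12 \left(-4\right)}{-3415 + 4969} = \frac{9^{2} - 48}{1554} = \left(81 - 48\right) \frac{1}{1554} = 33 \cdot \frac{1}{1554} = \frac{11}{518}$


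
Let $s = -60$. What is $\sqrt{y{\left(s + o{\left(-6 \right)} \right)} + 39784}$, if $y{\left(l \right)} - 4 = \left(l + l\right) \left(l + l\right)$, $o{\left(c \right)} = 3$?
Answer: $4 \sqrt{3299} \approx 229.75$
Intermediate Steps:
$y{\left(l \right)} = 4 + 4 l^{2}$ ($y{\left(l \right)} = 4 + \left(l + l\right) \left(l + l\right) = 4 + 2 l 2 l = 4 + 4 l^{2}$)
$\sqrt{y{\left(s + o{\left(-6 \right)} \right)} + 39784} = \sqrt{\left(4 + 4 \left(-60 + 3\right)^{2}\right) + 39784} = \sqrt{\left(4 + 4 \left(-57\right)^{2}\right) + 39784} = \sqrt{\left(4 + 4 \cdot 3249\right) + 39784} = \sqrt{\left(4 + 12996\right) + 39784} = \sqrt{13000 + 39784} = \sqrt{52784} = 4 \sqrt{3299}$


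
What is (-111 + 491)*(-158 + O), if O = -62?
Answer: -83600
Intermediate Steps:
(-111 + 491)*(-158 + O) = (-111 + 491)*(-158 - 62) = 380*(-220) = -83600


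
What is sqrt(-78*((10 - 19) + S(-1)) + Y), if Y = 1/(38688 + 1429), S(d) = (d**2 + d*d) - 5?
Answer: sqrt(1506373813021)/40117 ≈ 30.594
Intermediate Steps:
S(d) = -5 + 2*d**2 (S(d) = (d**2 + d**2) - 5 = 2*d**2 - 5 = -5 + 2*d**2)
Y = 1/40117 ≈ 2.4927e-5
sqrt(-78*((10 - 19) + S(-1)) + Y) = sqrt(-78*((10 - 19) + (-5 + 2*(-1)**2)) + 1/40117) = sqrt(-78*(-9 + (-5 + 2*1)) + 1/40117) = sqrt(-78*(-9 + (-5 + 2)) + 1/40117) = sqrt(-78*(-9 - 3) + 1/40117) = sqrt(-78*(-12) + 1/40117) = sqrt(936 + 1/40117) = sqrt(37549513/40117) = sqrt(1506373813021)/40117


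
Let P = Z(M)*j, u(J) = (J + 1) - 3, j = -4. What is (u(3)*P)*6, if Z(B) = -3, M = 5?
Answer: 72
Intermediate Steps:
u(J) = -2 + J (u(J) = (1 + J) - 3 = -2 + J)
P = 12 (P = -3*(-4) = 12)
(u(3)*P)*6 = ((-2 + 3)*12)*6 = (1*12)*6 = 12*6 = 72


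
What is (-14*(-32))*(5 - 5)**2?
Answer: 0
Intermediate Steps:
(-14*(-32))*(5 - 5)**2 = 448*0**2 = 448*0 = 0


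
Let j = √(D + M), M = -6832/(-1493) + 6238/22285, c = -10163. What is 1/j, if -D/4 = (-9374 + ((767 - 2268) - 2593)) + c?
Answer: √104642786074813106370/3145117303074 ≈ 0.0032525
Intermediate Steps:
M = 161564454/33271505 (M = -6832*(-1/1493) + 6238*(1/22285) = 6832/1493 + 6238/22285 = 161564454/33271505 ≈ 4.8559)
D = 94524 (D = -4*((-9374 + ((767 - 2268) - 2593)) - 10163) = -4*((-9374 + (-1501 - 2593)) - 10163) = -4*((-9374 - 4094) - 10163) = -4*(-13468 - 10163) = -4*(-23631) = 94524)
j = √104642786074813106370/33271505 (j = √(94524 + 161564454/33271505) = √(3145117303074/33271505) = √104642786074813106370/33271505 ≈ 307.46)
1/j = 1/(√104642786074813106370/33271505) = √104642786074813106370/3145117303074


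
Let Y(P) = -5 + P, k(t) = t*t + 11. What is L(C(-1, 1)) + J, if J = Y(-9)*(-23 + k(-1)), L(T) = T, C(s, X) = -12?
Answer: 142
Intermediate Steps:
k(t) = 11 + t² (k(t) = t² + 11 = 11 + t²)
J = 154 (J = (-5 - 9)*(-23 + (11 + (-1)²)) = -14*(-23 + (11 + 1)) = -14*(-23 + 12) = -14*(-11) = 154)
L(C(-1, 1)) + J = -12 + 154 = 142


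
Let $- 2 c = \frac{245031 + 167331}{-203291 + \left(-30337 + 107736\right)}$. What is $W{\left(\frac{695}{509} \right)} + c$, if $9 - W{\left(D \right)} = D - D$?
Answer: $\frac{148801}{13988} \approx 10.638$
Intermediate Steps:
$c = \frac{22909}{13988}$ ($c = - \frac{\left(245031 + 167331\right) \frac{1}{-203291 + \left(-30337 + 107736\right)}}{2} = - \frac{412362 \frac{1}{-203291 + 77399}}{2} = - \frac{412362 \frac{1}{-125892}}{2} = - \frac{412362 \left(- \frac{1}{125892}\right)}{2} = \left(- \frac{1}{2}\right) \left(- \frac{22909}{6994}\right) = \frac{22909}{13988} \approx 1.6378$)
$W{\left(D \right)} = 9$ ($W{\left(D \right)} = 9 - \left(D - D\right) = 9 - 0 = 9 + 0 = 9$)
$W{\left(\frac{695}{509} \right)} + c = 9 + \frac{22909}{13988} = \frac{148801}{13988}$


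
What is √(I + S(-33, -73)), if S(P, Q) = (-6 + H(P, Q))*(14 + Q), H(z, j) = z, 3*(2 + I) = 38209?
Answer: √135318/3 ≈ 122.62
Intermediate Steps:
I = 38203/3 (I = -2 + (⅓)*38209 = -2 + 38209/3 = 38203/3 ≈ 12734.)
S(P, Q) = (-6 + P)*(14 + Q)
√(I + S(-33, -73)) = √(38203/3 + (-84 - 6*(-73) + 14*(-33) - 33*(-73))) = √(38203/3 + (-84 + 438 - 462 + 2409)) = √(38203/3 + 2301) = √(45106/3) = √135318/3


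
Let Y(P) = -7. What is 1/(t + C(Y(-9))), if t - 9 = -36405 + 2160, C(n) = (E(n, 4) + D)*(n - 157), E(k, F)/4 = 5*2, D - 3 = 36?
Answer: -1/47192 ≈ -2.1190e-5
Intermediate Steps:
D = 39 (D = 3 + 36 = 39)
E(k, F) = 40 (E(k, F) = 4*(5*2) = 4*10 = 40)
C(n) = -12403 + 79*n (C(n) = (40 + 39)*(n - 157) = 79*(-157 + n) = -12403 + 79*n)
t = -34236 (t = 9 + (-36405 + 2160) = 9 - 34245 = -34236)
1/(t + C(Y(-9))) = 1/(-34236 + (-12403 + 79*(-7))) = 1/(-34236 + (-12403 - 553)) = 1/(-34236 - 12956) = 1/(-47192) = -1/47192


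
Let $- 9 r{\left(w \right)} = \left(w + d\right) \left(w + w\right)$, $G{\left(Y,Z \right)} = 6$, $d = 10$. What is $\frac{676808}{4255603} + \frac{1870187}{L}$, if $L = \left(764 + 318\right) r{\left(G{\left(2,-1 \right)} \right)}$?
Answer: $- \frac{2166313874809}{26790181504} \approx -80.862$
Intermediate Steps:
$r{\left(w \right)} = - \frac{2 w \left(10 + w\right)}{9}$ ($r{\left(w \right)} = - \frac{\left(w + 10\right) \left(w + w\right)}{9} = - \frac{\left(10 + w\right) 2 w}{9} = - \frac{2 w \left(10 + w\right)}{9}$)
$L = - \frac{69248}{3}$ ($L = \left(764 + 318\right) \left(\left(- \frac{2}{9}\right) 6 \left(10 + 6\right)\right) = 1082 \left(\left(- \frac{2}{9}\right) 6 \cdot 16\right) = 1082 \left(- \frac{64}{3}\right) = - \frac{69248}{3} \approx -23083.0$)
$\frac{676808}{4255603} + \frac{1870187}{L} = \frac{676808}{4255603} + \frac{1870187}{- \frac{69248}{3}} = 676808 \cdot \frac{1}{4255603} + 1870187 \left(- \frac{3}{69248}\right) = \frac{61528}{386873} - \frac{5610561}{69248} = - \frac{2166313874809}{26790181504}$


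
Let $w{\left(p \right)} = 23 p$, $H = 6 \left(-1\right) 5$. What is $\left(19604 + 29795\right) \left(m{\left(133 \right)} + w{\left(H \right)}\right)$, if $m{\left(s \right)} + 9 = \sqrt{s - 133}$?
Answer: $-34529901$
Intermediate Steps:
$m{\left(s \right)} = -9 + \sqrt{-133 + s}$ ($m{\left(s \right)} = -9 + \sqrt{s - 133} = -9 + \sqrt{-133 + s}$)
$H = -30$ ($H = \left(-6\right) 5 = -30$)
$\left(19604 + 29795\right) \left(m{\left(133 \right)} + w{\left(H \right)}\right) = \left(19604 + 29795\right) \left(\left(-9 + \sqrt{-133 + 133}\right) + 23 \left(-30\right)\right) = 49399 \left(\left(-9 + \sqrt{0}\right) - 690\right) = 49399 \left(\left(-9 + 0\right) - 690\right) = 49399 \left(-9 - 690\right) = 49399 \left(-699\right) = -34529901$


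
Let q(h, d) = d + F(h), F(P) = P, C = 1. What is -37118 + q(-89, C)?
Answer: -37206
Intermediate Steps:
q(h, d) = d + h
-37118 + q(-89, C) = -37118 + (1 - 89) = -37118 - 88 = -37206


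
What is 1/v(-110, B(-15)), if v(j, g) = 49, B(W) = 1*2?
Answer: 1/49 ≈ 0.020408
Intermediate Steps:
B(W) = 2
1/v(-110, B(-15)) = 1/49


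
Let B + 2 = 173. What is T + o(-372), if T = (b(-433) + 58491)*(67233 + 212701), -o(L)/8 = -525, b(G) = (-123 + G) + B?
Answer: 16265849204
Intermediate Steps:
B = 171 (B = -2 + 173 = 171)
b(G) = 48 + G (b(G) = (-123 + G) + 171 = 48 + G)
o(L) = 4200 (o(L) = -8*(-525) = 4200)
T = 16265845004 (T = ((48 - 433) + 58491)*(67233 + 212701) = (-385 + 58491)*279934 = 58106*279934 = 16265845004)
T + o(-372) = 16265845004 + 4200 = 16265849204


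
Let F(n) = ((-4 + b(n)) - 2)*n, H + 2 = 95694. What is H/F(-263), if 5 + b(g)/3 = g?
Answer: 47846/106515 ≈ 0.44919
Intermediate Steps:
H = 95692 (H = -2 + 95694 = 95692)
b(g) = -15 + 3*g
F(n) = n*(-21 + 3*n) (F(n) = ((-4 + (-15 + 3*n)) - 2)*n = ((-19 + 3*n) - 2)*n = (-21 + 3*n)*n = n*(-21 + 3*n))
H/F(-263) = 95692/((3*(-263)*(-7 - 263))) = 95692/((3*(-263)*(-270))) = 95692/213030 = 95692*(1/213030) = 47846/106515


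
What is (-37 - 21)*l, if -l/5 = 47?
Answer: 13630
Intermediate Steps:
l = -235 (l = -5*47 = -235)
(-37 - 21)*l = (-37 - 21)*(-235) = -58*(-235) = 13630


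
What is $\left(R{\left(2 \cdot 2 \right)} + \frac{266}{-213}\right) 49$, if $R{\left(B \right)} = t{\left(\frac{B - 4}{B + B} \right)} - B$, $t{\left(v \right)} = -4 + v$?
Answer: $- \frac{96530}{213} \approx -453.19$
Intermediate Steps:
$R{\left(B \right)} = -4 - B + \frac{-4 + B}{2 B}$ ($R{\left(B \right)} = \left(-4 + \frac{B - 4}{B + B}\right) - B = \left(-4 + \frac{-4 + B}{2 B}\right) - B = -4 - B + \frac{-4 + B}{2 B}$)
$\left(R{\left(2 \cdot 2 \right)} + \frac{266}{-213}\right) 49 = \left(\left(- \frac{7}{2} - 2 \cdot 2 - \frac{2}{2 \cdot 2}\right) + \frac{266}{-213}\right) 49 = \left(\left(- \frac{7}{2} - 4 - \frac{2}{4}\right) + 266 \left(- \frac{1}{213}\right)\right) 49 = \left(\left(- \frac{7}{2} - 4 - \frac{1}{2}\right) - \frac{266}{213}\right) 49 = \left(-8 - \frac{266}{213}\right) 49 = \left(- \frac{1970}{213}\right) 49 = - \frac{96530}{213}$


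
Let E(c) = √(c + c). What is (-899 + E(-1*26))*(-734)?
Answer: 659866 - 1468*I*√13 ≈ 6.5987e+5 - 5293.0*I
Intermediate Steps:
E(c) = √2*√c (E(c) = √(2*c) = √2*√c)
(-899 + E(-1*26))*(-734) = (-899 + √2*√(-1*26))*(-734) = (-899 + √2*√(-26))*(-734) = (-899 + √2*(I*√26))*(-734) = (-899 + 2*I*√13)*(-734) = 659866 - 1468*I*√13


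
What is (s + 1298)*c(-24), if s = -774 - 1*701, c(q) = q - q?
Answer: 0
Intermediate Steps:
c(q) = 0
s = -1475 (s = -774 - 701 = -1475)
(s + 1298)*c(-24) = (-1475 + 1298)*0 = -177*0 = 0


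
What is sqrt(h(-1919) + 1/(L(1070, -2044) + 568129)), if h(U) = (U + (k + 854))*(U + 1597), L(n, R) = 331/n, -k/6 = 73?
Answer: 2*sqrt(912474477565313316711)/86842623 ≈ 695.68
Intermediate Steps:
k = -438 (k = -6*73 = -438)
h(U) = (416 + U)*(1597 + U) (h(U) = (U + (-438 + 854))*(U + 1597) = (U + 416)*(1597 + U) = (416 + U)*(1597 + U))
sqrt(h(-1919) + 1/(L(1070, -2044) + 568129)) = sqrt((664352 + (-1919)**2 + 2013*(-1919)) + 1/(331/1070 + 568129)) = sqrt((664352 + 3682561 - 3862947) + 1/(331*(1/1070) + 568129)) = sqrt(483966 + 1/(331/1070 + 568129)) = sqrt(483966 + 1/(607898361/1070)) = sqrt(483966 + 1070/607898361) = sqrt(294202138180796/607898361) = 2*sqrt(912474477565313316711)/86842623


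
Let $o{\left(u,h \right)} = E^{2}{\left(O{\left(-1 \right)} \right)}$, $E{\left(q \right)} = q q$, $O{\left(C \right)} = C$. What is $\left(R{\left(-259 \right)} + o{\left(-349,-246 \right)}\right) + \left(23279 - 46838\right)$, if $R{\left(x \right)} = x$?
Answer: $-23817$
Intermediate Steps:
$E{\left(q \right)} = q^{2}$
$o{\left(u,h \right)} = 1$ ($o{\left(u,h \right)} = \left(\left(-1\right)^{2}\right)^{2} = 1^{2} = 1$)
$\left(R{\left(-259 \right)} + o{\left(-349,-246 \right)}\right) + \left(23279 - 46838\right) = \left(-259 + 1\right) + \left(23279 - 46838\right) = -258 + \left(23279 - 46838\right) = -258 - 23559 = -23817$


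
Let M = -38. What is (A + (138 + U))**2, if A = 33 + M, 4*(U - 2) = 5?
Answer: 297025/16 ≈ 18564.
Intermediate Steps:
U = 13/4 (U = 2 + (1/4)*5 = 2 + 5/4 = 13/4 ≈ 3.2500)
A = -5 (A = 33 - 38 = -5)
(A + (138 + U))**2 = (-5 + (138 + 13/4))**2 = (-5 + 565/4)**2 = (545/4)**2 = 297025/16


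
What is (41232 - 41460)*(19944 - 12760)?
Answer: -1637952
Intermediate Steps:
(41232 - 41460)*(19944 - 12760) = -228*7184 = -1637952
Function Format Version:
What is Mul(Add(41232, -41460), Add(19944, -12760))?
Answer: -1637952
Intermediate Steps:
Mul(Add(41232, -41460), Add(19944, -12760)) = Mul(-228, 7184) = -1637952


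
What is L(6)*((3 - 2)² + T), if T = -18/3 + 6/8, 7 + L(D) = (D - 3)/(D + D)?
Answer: 459/16 ≈ 28.688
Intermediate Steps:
L(D) = -7 + (-3 + D)/(2*D) (L(D) = -7 + (D - 3)/(D + D) = -7 + (-3 + D)/((2*D)) = -7 + (-3 + D)*(1/(2*D)) = -7 + (-3 + D)/(2*D))
T = -21/4 (T = -18*⅓ + 6*(⅛) = -6 + ¾ = -21/4 ≈ -5.2500)
L(6)*((3 - 2)² + T) = ((½)*(-3 - 13*6)/6)*((3 - 2)² - 21/4) = ((½)*(⅙)*(-3 - 78))*(1² - 21/4) = ((½)*(⅙)*(-81))*(1 - 21/4) = -27/4*(-17/4) = 459/16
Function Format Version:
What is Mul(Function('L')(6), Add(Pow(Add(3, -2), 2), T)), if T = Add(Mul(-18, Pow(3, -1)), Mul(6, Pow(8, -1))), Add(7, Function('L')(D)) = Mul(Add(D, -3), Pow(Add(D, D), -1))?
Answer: Rational(459, 16) ≈ 28.688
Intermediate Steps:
Function('L')(D) = Add(-7, Mul(Rational(1, 2), Pow(D, -1), Add(-3, D))) (Function('L')(D) = Add(-7, Mul(Add(D, -3), Pow(Add(D, D), -1))) = Add(-7, Mul(Add(-3, D), Pow(Mul(2, D), -1))) = Add(-7, Mul(Add(-3, D), Mul(Rational(1, 2), Pow(D, -1)))) = Add(-7, Mul(Rational(1, 2), Pow(D, -1), Add(-3, D))))
T = Rational(-21, 4) (T = Add(Mul(-18, Rational(1, 3)), Mul(6, Rational(1, 8))) = Add(-6, Rational(3, 4)) = Rational(-21, 4) ≈ -5.2500)
Mul(Function('L')(6), Add(Pow(Add(3, -2), 2), T)) = Mul(Mul(Rational(1, 2), Pow(6, -1), Add(-3, Mul(-13, 6))), Add(Pow(Add(3, -2), 2), Rational(-21, 4))) = Mul(Mul(Rational(1, 2), Rational(1, 6), Add(-3, -78)), Add(Pow(1, 2), Rational(-21, 4))) = Mul(Mul(Rational(1, 2), Rational(1, 6), -81), Add(1, Rational(-21, 4))) = Mul(Rational(-27, 4), Rational(-17, 4)) = Rational(459, 16)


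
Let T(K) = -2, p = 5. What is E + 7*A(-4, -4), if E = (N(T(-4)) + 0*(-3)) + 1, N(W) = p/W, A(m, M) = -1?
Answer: -17/2 ≈ -8.5000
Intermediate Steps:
N(W) = 5/W
E = -3/2 (E = (5/(-2) + 0*(-3)) + 1 = (5*(-½) + 0) + 1 = (-5/2 + 0) + 1 = -5/2 + 1 = -3/2 ≈ -1.5000)
E + 7*A(-4, -4) = -3/2 + 7*(-1) = -3/2 - 7 = -17/2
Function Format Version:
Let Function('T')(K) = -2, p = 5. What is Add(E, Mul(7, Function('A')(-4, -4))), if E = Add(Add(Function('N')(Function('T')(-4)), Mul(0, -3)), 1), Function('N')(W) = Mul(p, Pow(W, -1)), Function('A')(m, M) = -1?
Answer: Rational(-17, 2) ≈ -8.5000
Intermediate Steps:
Function('N')(W) = Mul(5, Pow(W, -1))
E = Rational(-3, 2) (E = Add(Add(Mul(5, Pow(-2, -1)), Mul(0, -3)), 1) = Add(Add(Mul(5, Rational(-1, 2)), 0), 1) = Add(Add(Rational(-5, 2), 0), 1) = Add(Rational(-5, 2), 1) = Rational(-3, 2) ≈ -1.5000)
Add(E, Mul(7, Function('A')(-4, -4))) = Add(Rational(-3, 2), Mul(7, -1)) = Add(Rational(-3, 2), -7) = Rational(-17, 2)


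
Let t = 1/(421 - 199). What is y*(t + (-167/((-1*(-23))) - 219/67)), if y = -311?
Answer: 1119796241/342102 ≈ 3273.3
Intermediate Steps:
t = 1/222 ≈ 0.0045045
y*(t + (-167/((-1*(-23))) - 219/67)) = -311*(1/222 + (-167/((-1*(-23))) - 219/67)) = -311*(1/222 + (-167/23 - 219*1/67)) = -311*(1/222 + (-167*1/23 - 219/67)) = -311*(1/222 + (-167/23 - 219/67)) = -311*(1/222 - 16226/1541) = -311*(-3600631/342102) = 1119796241/342102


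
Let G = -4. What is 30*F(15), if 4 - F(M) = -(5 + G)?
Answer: 150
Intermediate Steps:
F(M) = 5 (F(M) = 4 - (-1)*(5 - 4) = 4 - (-1) = 4 - 1*(-1) = 4 + 1 = 5)
30*F(15) = 30*5 = 150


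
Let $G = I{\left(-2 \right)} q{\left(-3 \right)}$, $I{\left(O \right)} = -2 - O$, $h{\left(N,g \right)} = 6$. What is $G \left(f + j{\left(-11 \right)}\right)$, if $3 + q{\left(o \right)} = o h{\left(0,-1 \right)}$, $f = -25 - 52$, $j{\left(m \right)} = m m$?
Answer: $0$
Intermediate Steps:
$j{\left(m \right)} = m^{2}$
$f = -77$
$q{\left(o \right)} = -3 + 6 o$ ($q{\left(o \right)} = -3 + o 6 = -3 + 6 o$)
$G = 0$ ($G = \left(-2 - -2\right) \left(-3 + 6 \left(-3\right)\right) = \left(-2 + 2\right) \left(-3 - 18\right) = 0 \left(-21\right) = 0$)
$G \left(f + j{\left(-11 \right)}\right) = 0 \left(-77 + \left(-11\right)^{2}\right) = 0 \left(-77 + 121\right) = 0 \cdot 44 = 0$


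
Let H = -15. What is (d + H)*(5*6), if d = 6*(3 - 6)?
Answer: -990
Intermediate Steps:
d = -18 (d = 6*(-3) = -18)
(d + H)*(5*6) = (-18 - 15)*(5*6) = -33*30 = -990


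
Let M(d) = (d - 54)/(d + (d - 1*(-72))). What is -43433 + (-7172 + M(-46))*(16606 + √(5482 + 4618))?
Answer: -119058635 - 71670*√101 ≈ -1.1978e+8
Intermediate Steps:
M(d) = (-54 + d)/(72 + 2*d) (M(d) = (-54 + d)/(d + (d + 72)) = (-54 + d)/(d + (72 + d)) = (-54 + d)/(72 + 2*d))
-43433 + (-7172 + M(-46))*(16606 + √(5482 + 4618)) = -43433 + (-7172 + (-54 - 46)/(2*(36 - 46)))*(16606 + √(5482 + 4618)) = -43433 + (-7172 + (½)*(-100)/(-10))*(16606 + √10100) = -43433 + (-7172 + (½)*(-⅒)*(-100))*(16606 + 10*√101) = -43433 + (-7172 + 5)*(16606 + 10*√101) = -43433 - 7167*(16606 + 10*√101) = -43433 + (-119015202 - 71670*√101) = -119058635 - 71670*√101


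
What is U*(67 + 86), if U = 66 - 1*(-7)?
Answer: 11169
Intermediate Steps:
U = 73 (U = 66 + 7 = 73)
U*(67 + 86) = 73*(67 + 86) = 73*153 = 11169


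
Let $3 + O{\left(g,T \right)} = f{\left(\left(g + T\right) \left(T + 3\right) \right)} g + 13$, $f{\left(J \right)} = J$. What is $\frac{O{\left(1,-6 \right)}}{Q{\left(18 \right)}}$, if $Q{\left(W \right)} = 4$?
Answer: $\frac{25}{4} \approx 6.25$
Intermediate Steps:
$O{\left(g,T \right)} = 10 + g \left(3 + T\right) \left(T + g\right)$ ($O{\left(g,T \right)} = -3 + \left(\left(g + T\right) \left(T + 3\right) g + 13\right) = -3 + \left(\left(T + g\right) \left(3 + T\right) g + 13\right) = -3 + \left(\left(3 + T\right) \left(T + g\right) g + 13\right) = -3 + \left(g \left(3 + T\right) \left(T + g\right) + 13\right) = -3 + \left(13 + g \left(3 + T\right) \left(T + g\right)\right) = 10 + g \left(3 + T\right) \left(T + g\right)$)
$\frac{O{\left(1,-6 \right)}}{Q{\left(18 \right)}} = \frac{10 + 1 \left(\left(-6\right)^{2} + 3 \left(-6\right) + 3 \cdot 1 - 6\right)}{4} = \left(10 + 1 \left(36 - 18 + 3 - 6\right)\right) \frac{1}{4} = \left(10 + 1 \cdot 15\right) \frac{1}{4} = \left(10 + 15\right) \frac{1}{4} = 25 \cdot \frac{1}{4} = \frac{25}{4}$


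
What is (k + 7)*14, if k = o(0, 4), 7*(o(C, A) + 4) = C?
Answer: 42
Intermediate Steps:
o(C, A) = -4 + C/7
k = -4 (k = -4 + (1/7)*0 = -4 + 0 = -4)
(k + 7)*14 = (-4 + 7)*14 = 3*14 = 42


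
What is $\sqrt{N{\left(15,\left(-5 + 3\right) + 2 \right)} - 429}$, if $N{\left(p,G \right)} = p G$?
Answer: $i \sqrt{429} \approx 20.712 i$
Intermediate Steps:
$N{\left(p,G \right)} = G p$
$\sqrt{N{\left(15,\left(-5 + 3\right) + 2 \right)} - 429} = \sqrt{\left(\left(-5 + 3\right) + 2\right) 15 - 429} = \sqrt{\left(-2 + 2\right) 15 - 429} = \sqrt{0 \cdot 15 - 429} = \sqrt{0 - 429} = \sqrt{-429} = i \sqrt{429}$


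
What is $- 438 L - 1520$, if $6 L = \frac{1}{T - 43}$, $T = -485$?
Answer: $- \frac{802487}{528} \approx -1519.9$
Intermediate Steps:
$L = - \frac{1}{3168}$ ($L = \frac{1}{6 \left(-485 - 43\right)} = \frac{1}{6 \left(-528\right)} = \frac{1}{6} \left(- \frac{1}{528}\right) = - \frac{1}{3168} \approx -0.00031566$)
$- 438 L - 1520 = \left(-438\right) \left(- \frac{1}{3168}\right) - 1520 = \frac{73}{528} - 1520 = - \frac{802487}{528}$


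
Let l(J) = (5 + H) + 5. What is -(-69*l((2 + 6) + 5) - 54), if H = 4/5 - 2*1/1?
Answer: 3306/5 ≈ 661.20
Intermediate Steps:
H = -6/5 (H = 4*(⅕) - 2*1 = ⅘ - 2 = -6/5 ≈ -1.2000)
l(J) = 44/5 (l(J) = (5 - 6/5) + 5 = 19/5 + 5 = 44/5)
-(-69*l((2 + 6) + 5) - 54) = -(-69*44/5 - 54) = -(-3036/5 - 54) = -1*(-3306/5) = 3306/5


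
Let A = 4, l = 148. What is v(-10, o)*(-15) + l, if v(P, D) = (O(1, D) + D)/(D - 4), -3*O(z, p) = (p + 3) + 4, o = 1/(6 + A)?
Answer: 5432/39 ≈ 139.28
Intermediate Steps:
o = ⅒ (o = 1/(6 + 4) = 1/10 = ⅒ ≈ 0.10000)
O(z, p) = -7/3 - p/3 (O(z, p) = -((p + 3) + 4)/3 = -((3 + p) + 4)/3 = -(7 + p)/3 = -7/3 - p/3)
v(P, D) = (-7/3 + 2*D/3)/(-4 + D) (v(P, D) = ((-7/3 - D/3) + D)/(D - 4) = (-7/3 + 2*D/3)/(-4 + D))
v(-10, o)*(-15) + l = ((-7 + 2*(⅒))/(3*(-4 + ⅒)))*(-15) + 148 = ((-7 + ⅕)/(3*(-39/10)))*(-15) + 148 = ((⅓)*(-10/39)*(-34/5))*(-15) + 148 = (68/117)*(-15) + 148 = -340/39 + 148 = 5432/39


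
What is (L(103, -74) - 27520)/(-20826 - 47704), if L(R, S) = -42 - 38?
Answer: 2760/6853 ≈ 0.40274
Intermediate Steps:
L(R, S) = -80
(L(103, -74) - 27520)/(-20826 - 47704) = (-80 - 27520)/(-20826 - 47704) = -27600/(-68530) = -27600*(-1/68530) = 2760/6853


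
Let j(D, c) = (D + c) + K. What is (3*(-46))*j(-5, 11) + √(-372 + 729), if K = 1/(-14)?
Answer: -5727/7 + √357 ≈ -799.25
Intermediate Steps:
K = -1/14 (K = 1*(-1/14) = -1/14 ≈ -0.071429)
j(D, c) = -1/14 + D + c (j(D, c) = (D + c) - 1/14 = -1/14 + D + c)
(3*(-46))*j(-5, 11) + √(-372 + 729) = (3*(-46))*(-1/14 - 5 + 11) + √(-372 + 729) = -138*83/14 + √357 = -5727/7 + √357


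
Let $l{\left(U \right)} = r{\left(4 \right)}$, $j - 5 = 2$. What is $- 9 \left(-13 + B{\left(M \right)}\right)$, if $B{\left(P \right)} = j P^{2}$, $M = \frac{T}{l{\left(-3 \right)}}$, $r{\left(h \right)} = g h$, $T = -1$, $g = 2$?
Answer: $\frac{7425}{64} \approx 116.02$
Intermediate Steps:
$j = 7$ ($j = 5 + 2 = 7$)
$r{\left(h \right)} = 2 h$
$l{\left(U \right)} = 8$ ($l{\left(U \right)} = 2 \cdot 4 = 8$)
$M = - \frac{1}{8} \approx -0.125$
$B{\left(P \right)} = 7 P^{2}$
$- 9 \left(-13 + B{\left(M \right)}\right) = - 9 \left(-13 + 7 \left(- \frac{1}{8}\right)^{2}\right) = - 9 \left(-13 + 7 \cdot \frac{1}{64}\right) = - 9 \left(-13 + \frac{7}{64}\right) = \left(-9\right) \left(- \frac{825}{64}\right) = \frac{7425}{64}$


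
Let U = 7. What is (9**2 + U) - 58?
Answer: 30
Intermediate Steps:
(9**2 + U) - 58 = (9**2 + 7) - 58 = (81 + 7) - 58 = 88 - 58 = 30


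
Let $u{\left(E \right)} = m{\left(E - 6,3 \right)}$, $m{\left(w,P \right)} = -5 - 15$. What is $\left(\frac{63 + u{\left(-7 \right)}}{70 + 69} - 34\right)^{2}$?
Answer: $\frac{21930489}{19321} \approx 1135.1$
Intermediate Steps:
$m{\left(w,P \right)} = -20$ ($m{\left(w,P \right)} = -5 - 15 = -20$)
$u{\left(E \right)} = -20$
$\left(\frac{63 + u{\left(-7 \right)}}{70 + 69} - 34\right)^{2} = \left(\frac{63 - 20}{70 + 69} - 34\right)^{2} = \left(\frac{43}{139} - 34\right)^{2} = \left(- \frac{4683}{139}\right)^{2} = \frac{21930489}{19321}$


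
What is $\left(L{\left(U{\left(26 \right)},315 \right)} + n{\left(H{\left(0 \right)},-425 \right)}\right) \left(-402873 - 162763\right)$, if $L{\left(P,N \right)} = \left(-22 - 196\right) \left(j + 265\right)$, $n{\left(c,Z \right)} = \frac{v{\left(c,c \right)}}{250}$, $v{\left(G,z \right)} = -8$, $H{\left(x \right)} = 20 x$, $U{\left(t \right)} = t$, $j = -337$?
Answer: $- \frac{1109775569456}{125} \approx -8.8782 \cdot 10^{9}$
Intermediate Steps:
$n{\left(c,Z \right)} = - \frac{4}{125}$ ($n{\left(c,Z \right)} = - \frac{8}{250} = \left(-8\right) \frac{1}{250} = - \frac{4}{125}$)
$L{\left(P,N \right)} = 15696$ ($L{\left(P,N \right)} = \left(-22 - 196\right) \left(-337 + 265\right) = \left(-218\right) \left(-72\right) = 15696$)
$\left(L{\left(U{\left(26 \right)},315 \right)} + n{\left(H{\left(0 \right)},-425 \right)}\right) \left(-402873 - 162763\right) = \left(15696 - \frac{4}{125}\right) \left(-402873 - 162763\right) = \frac{1961996}{125} \left(-565636\right) = - \frac{1109775569456}{125}$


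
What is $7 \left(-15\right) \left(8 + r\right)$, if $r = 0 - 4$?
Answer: $-420$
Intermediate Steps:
$r = -4$ ($r = 0 - 4 = -4$)
$7 \left(-15\right) \left(8 + r\right) = 7 \left(-15\right) \left(8 - 4\right) = \left(-105\right) 4 = -420$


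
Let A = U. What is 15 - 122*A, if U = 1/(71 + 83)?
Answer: 1094/77 ≈ 14.208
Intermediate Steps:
U = 1/154 ≈ 0.0064935
A = 1/154 ≈ 0.0064935
15 - 122*A = 15 - 122*1/154 = 15 - 61/77 = 1094/77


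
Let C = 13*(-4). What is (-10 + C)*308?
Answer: -19096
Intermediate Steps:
C = -52
(-10 + C)*308 = (-10 - 52)*308 = -62*308 = -19096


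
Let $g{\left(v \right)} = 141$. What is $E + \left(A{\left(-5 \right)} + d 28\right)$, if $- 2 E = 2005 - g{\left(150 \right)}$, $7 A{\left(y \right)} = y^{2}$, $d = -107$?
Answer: $- \frac{27471}{7} \approx -3924.4$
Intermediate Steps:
$A{\left(y \right)} = \frac{y^{2}}{7}$
$E = -932$ ($E = - \frac{2005 - 141}{2} = \left(- \frac{1}{2}\right) 1864 = -932$)
$E + \left(A{\left(-5 \right)} + d 28\right) = -932 + \left(\frac{\left(-5\right)^{2}}{7} - 2996\right) = -932 + \left(\frac{1}{7} \cdot 25 - 2996\right) = -932 + \left(\frac{25}{7} - 2996\right) = -932 - \frac{20947}{7} = - \frac{27471}{7}$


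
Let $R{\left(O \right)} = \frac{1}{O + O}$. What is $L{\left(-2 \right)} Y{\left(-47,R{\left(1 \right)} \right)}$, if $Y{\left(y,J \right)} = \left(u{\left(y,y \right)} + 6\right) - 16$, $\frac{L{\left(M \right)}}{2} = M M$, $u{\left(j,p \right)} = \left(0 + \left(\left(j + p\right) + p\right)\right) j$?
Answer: $52936$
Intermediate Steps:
$R{\left(O \right)} = \frac{1}{2 O}$
$u{\left(j,p \right)} = j \left(j + 2 p\right)$ ($u{\left(j,p \right)} = \left(0 + \left(j + 2 p\right)\right) j = \left(j + 2 p\right) j = j \left(j + 2 p\right)$)
$L{\left(M \right)} = 2 M^{2}$ ($L{\left(M \right)} = 2 M M = 2 M^{2}$)
$Y{\left(y,J \right)} = -10 + 3 y^{2}$ ($Y{\left(y,J \right)} = \left(y \left(y + 2 y\right) + 6\right) - 16 = \left(y 3 y + 6\right) - 16 = \left(3 y^{2} + 6\right) - 16 = \left(6 + 3 y^{2}\right) - 16 = -10 + 3 y^{2}$)
$L{\left(-2 \right)} Y{\left(-47,R{\left(1 \right)} \right)} = 2 \left(-2\right)^{2} \left(-10 + 3 \left(-47\right)^{2}\right) = 2 \cdot 4 \left(-10 + 3 \cdot 2209\right) = 8 \left(-10 + 6627\right) = 8 \cdot 6617 = 52936$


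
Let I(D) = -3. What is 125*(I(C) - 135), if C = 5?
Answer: -17250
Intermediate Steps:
125*(I(C) - 135) = 125*(-3 - 135) = 125*(-138) = -17250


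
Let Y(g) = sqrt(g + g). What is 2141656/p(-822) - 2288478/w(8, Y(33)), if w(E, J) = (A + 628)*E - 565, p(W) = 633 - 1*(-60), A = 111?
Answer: 896865398/336861 ≈ 2662.4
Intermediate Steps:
p(W) = 693 (p(W) = 633 + 60 = 693)
Y(g) = sqrt(2)*sqrt(g) (Y(g) = sqrt(2*g) = sqrt(2)*sqrt(g))
w(E, J) = -565 + 739*E (w(E, J) = (111 + 628)*E - 565 = 739*E - 565 = -565 + 739*E)
2141656/p(-822) - 2288478/w(8, Y(33)) = 2141656/693 - 2288478/(-565 + 739*8) = 2141656*(1/693) - 2288478/(-565 + 5912) = 194696/63 - 2288478/5347 = 896865398/336861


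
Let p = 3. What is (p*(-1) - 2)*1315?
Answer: -6575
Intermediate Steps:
(p*(-1) - 2)*1315 = (3*(-1) - 2)*1315 = (-3 - 2)*1315 = -5*1315 = -6575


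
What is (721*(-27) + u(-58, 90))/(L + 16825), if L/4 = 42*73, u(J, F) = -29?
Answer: -19496/29089 ≈ -0.67022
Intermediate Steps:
L = 12264 (L = 4*(42*73) = 4*3066 = 12264)
(721*(-27) + u(-58, 90))/(L + 16825) = (721*(-27) - 29)/(12264 + 16825) = (-19467 - 29)/29089 = -19496*1/29089 = -19496/29089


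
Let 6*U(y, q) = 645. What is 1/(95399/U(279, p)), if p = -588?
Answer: 215/190798 ≈ 0.0011268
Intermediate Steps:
U(y, q) = 215/2 (U(y, q) = (⅙)*645 = 215/2)
1/(95399/U(279, p)) = 1/(95399/(215/2)) = 1/(95399*(2/215)) = 1/(190798/215) = 215/190798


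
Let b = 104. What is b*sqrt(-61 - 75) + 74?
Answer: 74 + 208*I*sqrt(34) ≈ 74.0 + 1212.8*I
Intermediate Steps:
b*sqrt(-61 - 75) + 74 = 104*sqrt(-61 - 75) + 74 = 104*sqrt(-136) + 74 = 104*(2*I*sqrt(34)) + 74 = 208*I*sqrt(34) + 74 = 74 + 208*I*sqrt(34)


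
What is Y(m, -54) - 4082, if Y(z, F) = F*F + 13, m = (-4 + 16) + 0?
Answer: -1153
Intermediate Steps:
m = 12 (m = 12 + 0 = 12)
Y(z, F) = 13 + F² (Y(z, F) = F² + 13 = 13 + F²)
Y(m, -54) - 4082 = (13 + (-54)²) - 4082 = (13 + 2916) - 4082 = 2929 - 4082 = -1153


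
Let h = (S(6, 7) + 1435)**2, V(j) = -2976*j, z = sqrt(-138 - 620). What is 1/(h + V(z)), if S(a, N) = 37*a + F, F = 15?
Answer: 43681/122218799776 + 93*I*sqrt(758)/244437599552 ≈ 3.574e-7 + 1.0475e-8*I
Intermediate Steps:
S(a, N) = 15 + 37*a (S(a, N) = 37*a + 15 = 15 + 37*a)
z = I*sqrt(758) (z = sqrt(-758) = I*sqrt(758) ≈ 27.532*I)
h = 2795584 (h = ((15 + 37*6) + 1435)**2 = ((15 + 222) + 1435)**2 = (237 + 1435)**2 = 1672**2 = 2795584)
1/(h + V(z)) = 1/(2795584 - 2976*I*sqrt(758))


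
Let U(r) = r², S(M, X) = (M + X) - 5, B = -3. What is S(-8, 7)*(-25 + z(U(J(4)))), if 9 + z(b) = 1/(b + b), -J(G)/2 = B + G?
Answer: 813/4 ≈ 203.25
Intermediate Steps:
S(M, X) = -5 + M + X
J(G) = 6 - 2*G (J(G) = -2*(-3 + G) = 6 - 2*G)
z(b) = -9 + 1/(2*b) (z(b) = -9 + 1/(b + b) = -9 + 1/(2*b))
S(-8, 7)*(-25 + z(U(J(4)))) = (-5 - 8 + 7)*(-25 + (-9 + 1/(2*((6 - 2*4)²)))) = -6*(-25 + (-9 + 1/(2*((6 - 8)²)))) = -6*(-25 + (-9 + 1/(2*((-2)²)))) = -6*(-25 + (-9 + (½)/4)) = -6*(-25 + (-9 + (½)*(¼))) = -6*(-25 + (-9 + ⅛)) = -6*(-25 - 71/8) = -6*(-271/8) = 813/4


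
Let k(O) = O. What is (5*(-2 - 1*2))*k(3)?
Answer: -60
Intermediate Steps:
(5*(-2 - 1*2))*k(3) = (5*(-2 - 1*2))*3 = (5*(-2 - 2))*3 = (5*(-4))*3 = -20*3 = -60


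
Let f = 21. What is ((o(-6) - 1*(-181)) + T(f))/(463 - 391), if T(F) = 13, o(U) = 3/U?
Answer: 43/16 ≈ 2.6875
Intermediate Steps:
((o(-6) - 1*(-181)) + T(f))/(463 - 391) = ((3/(-6) - 1*(-181)) + 13)/(463 - 391) = ((3*(-⅙) + 181) + 13)/72 = ((-½ + 181) + 13)*(1/72) = (361/2 + 13)*(1/72) = (387/2)*(1/72) = 43/16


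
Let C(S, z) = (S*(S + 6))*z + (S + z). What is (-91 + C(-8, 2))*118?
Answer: -7670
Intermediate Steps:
C(S, z) = S + z + S*z*(6 + S) (C(S, z) = (S*(6 + S))*z + (S + z) = S*z*(6 + S) + (S + z) = S + z + S*z*(6 + S))
(-91 + C(-8, 2))*118 = (-91 + (-8 + 2 + 2*(-8)² + 6*(-8)*2))*118 = (-91 + (-8 + 2 + 2*64 - 96))*118 = (-91 + (-8 + 2 + 128 - 96))*118 = (-91 + 26)*118 = -65*118 = -7670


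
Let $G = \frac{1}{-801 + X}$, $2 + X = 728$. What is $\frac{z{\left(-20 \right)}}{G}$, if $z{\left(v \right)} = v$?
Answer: $1500$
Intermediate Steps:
$X = 726$ ($X = -2 + 728 = 726$)
$G = - \frac{1}{75}$ ($G = \frac{1}{-801 + 726} = \frac{1}{-75} = - \frac{1}{75} \approx -0.013333$)
$\frac{z{\left(-20 \right)}}{G} = - \frac{20}{- \frac{1}{75}} = \left(-20\right) \left(-75\right) = 1500$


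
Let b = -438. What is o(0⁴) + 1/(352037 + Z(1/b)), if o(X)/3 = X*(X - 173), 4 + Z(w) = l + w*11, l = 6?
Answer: 438/154193071 ≈ 2.8406e-6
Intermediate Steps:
Z(w) = 2 + 11*w (Z(w) = -4 + (6 + w*11) = -4 + (6 + 11*w) = 2 + 11*w)
o(X) = 3*X*(-173 + X) (o(X) = 3*(X*(X - 173)) = 3*(X*(-173 + X)) = 3*X*(-173 + X))
o(0⁴) + 1/(352037 + Z(1/b)) = 3*0⁴*(-173 + 0⁴) + 1/(352037 + (2 + 11/(-438))) = 3*0*(-173 + 0) + 1/(352037 + (2 + 11*(-1/438))) = 3*0*(-173) + 1/(352037 + (2 - 11/438)) = 0 + 1/(352037 + 865/438) = 0 + 1/(154193071/438) = 0 + 438/154193071 = 438/154193071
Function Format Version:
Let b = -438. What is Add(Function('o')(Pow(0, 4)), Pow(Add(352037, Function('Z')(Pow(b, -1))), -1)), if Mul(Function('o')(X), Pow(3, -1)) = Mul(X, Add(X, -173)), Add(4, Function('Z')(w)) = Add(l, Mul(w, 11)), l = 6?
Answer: Rational(438, 154193071) ≈ 2.8406e-6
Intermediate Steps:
Function('Z')(w) = Add(2, Mul(11, w)) (Function('Z')(w) = Add(-4, Add(6, Mul(w, 11))) = Add(-4, Add(6, Mul(11, w))) = Add(2, Mul(11, w)))
Function('o')(X) = Mul(3, X, Add(-173, X)) (Function('o')(X) = Mul(3, Mul(X, Add(X, -173))) = Mul(3, Mul(X, Add(-173, X))) = Mul(3, X, Add(-173, X)))
Add(Function('o')(Pow(0, 4)), Pow(Add(352037, Function('Z')(Pow(b, -1))), -1)) = Add(Mul(3, Pow(0, 4), Add(-173, Pow(0, 4))), Pow(Add(352037, Add(2, Mul(11, Pow(-438, -1)))), -1)) = Add(Mul(3, 0, Add(-173, 0)), Pow(Add(352037, Add(2, Mul(11, Rational(-1, 438)))), -1)) = Add(Mul(3, 0, -173), Pow(Add(352037, Add(2, Rational(-11, 438))), -1)) = Add(0, Pow(Add(352037, Rational(865, 438)), -1)) = Add(0, Pow(Rational(154193071, 438), -1)) = Add(0, Rational(438, 154193071)) = Rational(438, 154193071)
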